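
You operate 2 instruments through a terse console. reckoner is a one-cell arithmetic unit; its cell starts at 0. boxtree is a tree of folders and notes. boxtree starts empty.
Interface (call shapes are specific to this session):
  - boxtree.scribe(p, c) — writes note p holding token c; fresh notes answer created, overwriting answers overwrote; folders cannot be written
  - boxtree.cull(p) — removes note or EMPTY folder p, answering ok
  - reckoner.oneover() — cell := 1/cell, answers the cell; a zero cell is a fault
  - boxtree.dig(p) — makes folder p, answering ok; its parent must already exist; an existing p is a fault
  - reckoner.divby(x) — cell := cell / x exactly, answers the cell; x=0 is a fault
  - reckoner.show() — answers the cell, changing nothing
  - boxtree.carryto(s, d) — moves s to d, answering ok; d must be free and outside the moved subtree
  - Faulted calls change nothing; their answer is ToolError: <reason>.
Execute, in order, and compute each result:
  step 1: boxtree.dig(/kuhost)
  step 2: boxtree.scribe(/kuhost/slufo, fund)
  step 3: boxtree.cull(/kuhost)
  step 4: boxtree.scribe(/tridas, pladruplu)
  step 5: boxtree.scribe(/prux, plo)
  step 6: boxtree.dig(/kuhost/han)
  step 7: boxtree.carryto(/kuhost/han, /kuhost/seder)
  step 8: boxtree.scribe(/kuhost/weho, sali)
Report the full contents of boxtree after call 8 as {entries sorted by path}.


·→ dig(p=/kuhost)
·← ok
·→ scribe(p=/kuhost/slufo, c=fund)
·← created
·→ cull(p=/kuhost)
·← ToolError: not empty
·→ scribe(p=/tridas, c=pladruplu)
·← created
·→ scribe(p=/prux, c=plo)
·← created
·→ dig(p=/kuhost/han)
·← ok
·→ carryto(s=/kuhost/han, d=/kuhost/seder)
·← ok
·→ scribe(p=/kuhost/weho, c=sali)
·← created

Answer: {kuhost/, kuhost/seder/, kuhost/slufo=fund, kuhost/weho=sali, prux=plo, tridas=pladruplu}


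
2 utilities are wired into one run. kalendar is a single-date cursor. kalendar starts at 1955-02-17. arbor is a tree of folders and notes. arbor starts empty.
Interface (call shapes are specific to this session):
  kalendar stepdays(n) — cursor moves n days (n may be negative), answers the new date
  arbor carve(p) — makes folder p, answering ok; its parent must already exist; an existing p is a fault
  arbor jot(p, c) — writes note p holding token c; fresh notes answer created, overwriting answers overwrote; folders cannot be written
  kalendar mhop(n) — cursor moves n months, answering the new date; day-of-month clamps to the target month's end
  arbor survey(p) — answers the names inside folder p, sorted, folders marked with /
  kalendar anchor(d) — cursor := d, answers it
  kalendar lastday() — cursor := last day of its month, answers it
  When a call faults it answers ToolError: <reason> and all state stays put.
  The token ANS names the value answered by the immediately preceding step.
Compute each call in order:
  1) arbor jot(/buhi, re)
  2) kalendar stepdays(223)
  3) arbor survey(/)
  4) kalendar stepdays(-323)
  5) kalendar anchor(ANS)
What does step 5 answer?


I use arbor jot with /buhi, re, and observe created.
Invoking kalendar stepdays with 223, yielding 1955-09-28.
I invoke arbor survey with /: [buhi].
I run kalendar stepdays with -323: 1954-11-09.
I try kalendar anchor with ANS: 1954-11-09.

Answer: 1954-11-09


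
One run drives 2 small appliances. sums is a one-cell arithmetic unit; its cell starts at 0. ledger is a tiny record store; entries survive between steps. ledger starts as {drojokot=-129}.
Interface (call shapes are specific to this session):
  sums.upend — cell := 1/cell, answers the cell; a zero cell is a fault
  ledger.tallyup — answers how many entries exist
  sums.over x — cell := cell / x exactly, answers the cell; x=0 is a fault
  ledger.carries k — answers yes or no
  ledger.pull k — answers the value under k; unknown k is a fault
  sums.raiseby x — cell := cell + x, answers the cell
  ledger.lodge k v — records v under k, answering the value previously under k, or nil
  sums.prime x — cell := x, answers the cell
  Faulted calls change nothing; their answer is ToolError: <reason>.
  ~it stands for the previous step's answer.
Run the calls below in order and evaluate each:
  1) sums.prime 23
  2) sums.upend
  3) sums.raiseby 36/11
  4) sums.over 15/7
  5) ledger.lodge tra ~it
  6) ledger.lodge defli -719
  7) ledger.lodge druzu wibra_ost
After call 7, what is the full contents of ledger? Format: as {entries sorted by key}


Answer: {defli=-719, drojokot=-129, druzu=wibra_ost, tra=5873/3795}

Derivation:
I use prime with x=23, and observe 23.
Invoking upend, yielding 1/23.
Calling raiseby with x=36/11, and see 839/253.
Using over with x=15/7, and observe 5873/3795.
I use lodge with k=tra, v=~it, and get nil.
Next I call lodge with k=defli, v=-719, and see nil.
I try lodge with k=druzu, v=wibra_ost, yielding nil.


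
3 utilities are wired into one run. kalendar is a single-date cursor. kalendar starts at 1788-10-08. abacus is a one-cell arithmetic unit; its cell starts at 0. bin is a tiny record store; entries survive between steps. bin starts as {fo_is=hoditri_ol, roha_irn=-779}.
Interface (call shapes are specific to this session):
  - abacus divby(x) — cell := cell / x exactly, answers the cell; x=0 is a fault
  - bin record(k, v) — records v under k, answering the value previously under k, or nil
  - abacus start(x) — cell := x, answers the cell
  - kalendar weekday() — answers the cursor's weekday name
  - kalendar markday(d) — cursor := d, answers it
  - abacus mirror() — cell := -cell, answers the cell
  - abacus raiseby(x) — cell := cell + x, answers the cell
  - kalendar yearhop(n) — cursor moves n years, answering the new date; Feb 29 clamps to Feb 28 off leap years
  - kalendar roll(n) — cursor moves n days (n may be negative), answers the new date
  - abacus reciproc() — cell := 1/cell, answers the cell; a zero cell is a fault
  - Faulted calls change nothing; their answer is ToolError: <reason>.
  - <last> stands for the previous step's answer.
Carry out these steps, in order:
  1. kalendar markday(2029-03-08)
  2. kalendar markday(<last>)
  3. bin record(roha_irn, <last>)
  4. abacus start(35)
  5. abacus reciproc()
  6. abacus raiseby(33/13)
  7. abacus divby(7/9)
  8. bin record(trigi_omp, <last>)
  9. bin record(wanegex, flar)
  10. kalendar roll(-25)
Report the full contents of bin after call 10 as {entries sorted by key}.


% kalendar markday d='2029-03-08'
[out] 2029-03-08
% kalendar markday d='<last>'
[out] 2029-03-08
% bin record k='roha_irn' v='<last>'
[out] -779
% abacus start x='35'
[out] 35
% abacus reciproc
[out] 1/35
% abacus raiseby x='33/13'
[out] 1168/455
% abacus divby x='7/9'
[out] 10512/3185
% bin record k='trigi_omp' v='<last>'
[out] nil
% bin record k='wanegex' v='flar'
[out] nil
% kalendar roll n='-25'
[out] 2029-02-11

Answer: {fo_is=hoditri_ol, roha_irn=2029-03-08, trigi_omp=10512/3185, wanegex=flar}


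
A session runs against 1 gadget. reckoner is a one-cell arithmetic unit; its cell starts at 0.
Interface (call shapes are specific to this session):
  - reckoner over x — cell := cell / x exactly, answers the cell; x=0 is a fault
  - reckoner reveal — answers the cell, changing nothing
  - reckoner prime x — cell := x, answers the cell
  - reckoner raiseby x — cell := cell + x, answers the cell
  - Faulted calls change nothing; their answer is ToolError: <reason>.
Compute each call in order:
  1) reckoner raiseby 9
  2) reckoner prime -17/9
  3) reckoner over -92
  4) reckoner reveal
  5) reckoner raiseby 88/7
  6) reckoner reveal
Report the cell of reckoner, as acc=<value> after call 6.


Answer: acc=72983/5796

Derivation:
Do: reckoner raiseby[x=9]
See: 9
Do: reckoner prime[x=-17/9]
See: -17/9
Do: reckoner over[x=-92]
See: 17/828
Do: reckoner reveal[]
See: 17/828
Do: reckoner raiseby[x=88/7]
See: 72983/5796
Do: reckoner reveal[]
See: 72983/5796


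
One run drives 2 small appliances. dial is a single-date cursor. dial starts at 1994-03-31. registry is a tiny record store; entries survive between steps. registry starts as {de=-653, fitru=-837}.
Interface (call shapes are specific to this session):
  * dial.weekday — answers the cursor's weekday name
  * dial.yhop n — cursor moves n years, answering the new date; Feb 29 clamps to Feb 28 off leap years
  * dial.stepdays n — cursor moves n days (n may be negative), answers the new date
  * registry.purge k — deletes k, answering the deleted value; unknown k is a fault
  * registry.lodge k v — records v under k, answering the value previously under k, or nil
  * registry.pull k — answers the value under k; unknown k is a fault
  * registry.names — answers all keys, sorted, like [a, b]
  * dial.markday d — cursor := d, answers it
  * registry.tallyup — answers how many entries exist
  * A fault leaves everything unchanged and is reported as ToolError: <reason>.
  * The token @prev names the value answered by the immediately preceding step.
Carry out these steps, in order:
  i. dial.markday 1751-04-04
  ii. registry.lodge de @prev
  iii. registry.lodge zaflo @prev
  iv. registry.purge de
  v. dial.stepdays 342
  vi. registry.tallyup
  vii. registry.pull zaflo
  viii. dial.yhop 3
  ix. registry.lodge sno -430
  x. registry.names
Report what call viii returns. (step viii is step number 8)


Answer: 1755-03-11

Derivation:
CALL dial.markday[1751-04-04]
RET  1751-04-04
CALL registry.lodge[de; @prev]
RET  -653
CALL registry.lodge[zaflo; @prev]
RET  nil
CALL registry.purge[de]
RET  1751-04-04
CALL dial.stepdays[342]
RET  1752-03-11
CALL registry.tallyup[]
RET  2
CALL registry.pull[zaflo]
RET  -653
CALL dial.yhop[3]
RET  1755-03-11
CALL registry.lodge[sno; -430]
RET  nil
CALL registry.names[]
RET  [fitru, sno, zaflo]


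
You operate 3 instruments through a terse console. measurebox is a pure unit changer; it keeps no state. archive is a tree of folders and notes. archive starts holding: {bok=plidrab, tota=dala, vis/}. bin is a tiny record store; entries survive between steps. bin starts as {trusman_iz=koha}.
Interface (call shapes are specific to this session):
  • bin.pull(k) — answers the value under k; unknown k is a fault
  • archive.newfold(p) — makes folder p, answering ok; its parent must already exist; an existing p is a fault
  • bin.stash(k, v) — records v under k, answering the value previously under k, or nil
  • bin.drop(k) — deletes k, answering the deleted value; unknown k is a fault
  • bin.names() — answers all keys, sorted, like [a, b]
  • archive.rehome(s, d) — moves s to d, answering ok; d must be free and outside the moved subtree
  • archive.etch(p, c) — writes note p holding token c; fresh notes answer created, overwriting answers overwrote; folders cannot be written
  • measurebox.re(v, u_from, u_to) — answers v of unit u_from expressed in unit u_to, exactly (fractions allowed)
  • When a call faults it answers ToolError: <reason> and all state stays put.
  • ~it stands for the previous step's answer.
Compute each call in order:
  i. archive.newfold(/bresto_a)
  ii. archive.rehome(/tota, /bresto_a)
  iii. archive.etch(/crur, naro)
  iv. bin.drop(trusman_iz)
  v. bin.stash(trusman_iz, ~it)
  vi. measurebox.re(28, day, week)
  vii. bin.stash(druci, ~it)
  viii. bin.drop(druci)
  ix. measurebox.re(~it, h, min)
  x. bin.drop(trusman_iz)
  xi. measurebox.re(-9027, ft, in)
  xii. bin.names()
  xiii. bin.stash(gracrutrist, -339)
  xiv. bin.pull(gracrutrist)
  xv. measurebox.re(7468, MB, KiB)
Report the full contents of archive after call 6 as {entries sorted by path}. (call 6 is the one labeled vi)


[in] archive.newfold p=/bresto_a
:: ok
[in] archive.rehome s=/tota d=/bresto_a
:: ToolError: exists
[in] archive.etch p=/crur c=naro
:: created
[in] bin.drop k=trusman_iz
:: koha
[in] bin.stash k=trusman_iz v=~it
:: nil
[in] measurebox.re v=28 u_from=day u_to=week
:: 4
[in] bin.stash k=druci v=~it
:: nil
[in] bin.drop k=druci
:: 4
[in] measurebox.re v=~it u_from=h u_to=min
:: 240
[in] bin.drop k=trusman_iz
:: koha
[in] measurebox.re v=-9027 u_from=ft u_to=in
:: -108324
[in] bin.names
:: []
[in] bin.stash k=gracrutrist v=-339
:: nil
[in] bin.pull k=gracrutrist
:: -339
[in] measurebox.re v=7468 u_from=MB u_to=KiB
:: 29171875/4

Answer: {bok=plidrab, bresto_a/, crur=naro, tota=dala, vis/}


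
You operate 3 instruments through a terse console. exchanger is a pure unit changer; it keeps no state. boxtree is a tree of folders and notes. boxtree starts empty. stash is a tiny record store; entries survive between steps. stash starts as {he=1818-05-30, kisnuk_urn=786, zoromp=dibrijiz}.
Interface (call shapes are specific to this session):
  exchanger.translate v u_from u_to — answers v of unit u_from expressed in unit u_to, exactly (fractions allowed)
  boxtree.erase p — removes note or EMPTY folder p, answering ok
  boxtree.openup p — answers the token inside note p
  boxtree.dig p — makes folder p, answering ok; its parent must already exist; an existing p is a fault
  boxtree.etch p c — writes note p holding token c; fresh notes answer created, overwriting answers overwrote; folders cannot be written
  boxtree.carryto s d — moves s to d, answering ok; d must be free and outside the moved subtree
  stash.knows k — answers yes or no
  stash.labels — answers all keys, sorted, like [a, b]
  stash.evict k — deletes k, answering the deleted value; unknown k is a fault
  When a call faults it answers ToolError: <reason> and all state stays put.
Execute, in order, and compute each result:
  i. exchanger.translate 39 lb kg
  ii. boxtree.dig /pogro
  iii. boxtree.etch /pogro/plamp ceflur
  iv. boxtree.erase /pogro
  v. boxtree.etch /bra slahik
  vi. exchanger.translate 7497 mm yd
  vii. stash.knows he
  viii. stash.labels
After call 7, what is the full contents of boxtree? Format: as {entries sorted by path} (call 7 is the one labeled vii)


-> exchanger.translate(39, lb, kg)
<- 1769010243/100000000
-> boxtree.dig(/pogro)
<- ok
-> boxtree.etch(/pogro/plamp, ceflur)
<- created
-> boxtree.erase(/pogro)
<- ToolError: not empty
-> boxtree.etch(/bra, slahik)
<- created
-> exchanger.translate(7497, mm, yd)
<- 4165/508
-> stash.knows(he)
<- yes
-> stash.labels()
<- [he, kisnuk_urn, zoromp]

Answer: {bra=slahik, pogro/, pogro/plamp=ceflur}


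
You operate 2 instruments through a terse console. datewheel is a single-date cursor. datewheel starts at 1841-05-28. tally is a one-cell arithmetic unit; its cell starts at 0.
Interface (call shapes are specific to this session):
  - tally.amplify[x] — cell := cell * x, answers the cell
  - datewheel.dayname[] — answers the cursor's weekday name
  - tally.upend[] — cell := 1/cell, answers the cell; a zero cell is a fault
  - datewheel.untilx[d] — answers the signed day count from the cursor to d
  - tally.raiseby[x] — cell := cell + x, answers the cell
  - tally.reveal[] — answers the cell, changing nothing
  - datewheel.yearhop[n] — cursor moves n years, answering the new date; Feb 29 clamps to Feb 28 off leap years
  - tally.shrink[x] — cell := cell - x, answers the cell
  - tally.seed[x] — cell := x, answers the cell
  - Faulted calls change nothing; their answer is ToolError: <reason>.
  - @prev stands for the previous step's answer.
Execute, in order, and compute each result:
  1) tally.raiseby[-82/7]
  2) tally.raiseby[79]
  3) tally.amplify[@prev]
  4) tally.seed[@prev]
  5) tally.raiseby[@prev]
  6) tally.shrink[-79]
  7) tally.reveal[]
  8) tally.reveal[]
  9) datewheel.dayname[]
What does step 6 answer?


Answer: 447553/49

Derivation:
-> tally.raiseby(-82/7)
<- -82/7
-> tally.raiseby(79)
<- 471/7
-> tally.amplify(@prev)
<- 221841/49
-> tally.seed(@prev)
<- 221841/49
-> tally.raiseby(@prev)
<- 443682/49
-> tally.shrink(-79)
<- 447553/49
-> tally.reveal()
<- 447553/49
-> tally.reveal()
<- 447553/49
-> datewheel.dayname()
<- Friday


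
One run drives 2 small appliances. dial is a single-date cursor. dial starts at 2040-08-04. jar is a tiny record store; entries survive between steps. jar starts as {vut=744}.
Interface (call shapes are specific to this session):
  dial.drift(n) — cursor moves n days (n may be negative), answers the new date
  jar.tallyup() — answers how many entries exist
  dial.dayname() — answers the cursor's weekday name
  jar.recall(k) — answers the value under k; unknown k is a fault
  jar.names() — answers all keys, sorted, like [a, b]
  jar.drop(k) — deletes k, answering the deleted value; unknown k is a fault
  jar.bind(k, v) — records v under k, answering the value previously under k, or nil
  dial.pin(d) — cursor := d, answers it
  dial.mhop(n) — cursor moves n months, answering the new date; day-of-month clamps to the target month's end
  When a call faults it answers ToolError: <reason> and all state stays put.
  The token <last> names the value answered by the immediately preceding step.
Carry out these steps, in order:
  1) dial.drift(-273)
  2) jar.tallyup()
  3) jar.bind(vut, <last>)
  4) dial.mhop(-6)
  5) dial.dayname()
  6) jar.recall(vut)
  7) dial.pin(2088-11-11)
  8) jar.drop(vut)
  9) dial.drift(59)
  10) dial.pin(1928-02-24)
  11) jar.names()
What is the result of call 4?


Step: dial.drift[n→-273]
Result: 2039-11-05
Step: jar.tallyup[]
Result: 1
Step: jar.bind[k→vut; v→<last>]
Result: 744
Step: dial.mhop[n→-6]
Result: 2039-05-05
Step: dial.dayname[]
Result: Thursday
Step: jar.recall[k→vut]
Result: 1
Step: dial.pin[d→2088-11-11]
Result: 2088-11-11
Step: jar.drop[k→vut]
Result: 1
Step: dial.drift[n→59]
Result: 2089-01-09
Step: dial.pin[d→1928-02-24]
Result: 1928-02-24
Step: jar.names[]
Result: []

Answer: 2039-05-05


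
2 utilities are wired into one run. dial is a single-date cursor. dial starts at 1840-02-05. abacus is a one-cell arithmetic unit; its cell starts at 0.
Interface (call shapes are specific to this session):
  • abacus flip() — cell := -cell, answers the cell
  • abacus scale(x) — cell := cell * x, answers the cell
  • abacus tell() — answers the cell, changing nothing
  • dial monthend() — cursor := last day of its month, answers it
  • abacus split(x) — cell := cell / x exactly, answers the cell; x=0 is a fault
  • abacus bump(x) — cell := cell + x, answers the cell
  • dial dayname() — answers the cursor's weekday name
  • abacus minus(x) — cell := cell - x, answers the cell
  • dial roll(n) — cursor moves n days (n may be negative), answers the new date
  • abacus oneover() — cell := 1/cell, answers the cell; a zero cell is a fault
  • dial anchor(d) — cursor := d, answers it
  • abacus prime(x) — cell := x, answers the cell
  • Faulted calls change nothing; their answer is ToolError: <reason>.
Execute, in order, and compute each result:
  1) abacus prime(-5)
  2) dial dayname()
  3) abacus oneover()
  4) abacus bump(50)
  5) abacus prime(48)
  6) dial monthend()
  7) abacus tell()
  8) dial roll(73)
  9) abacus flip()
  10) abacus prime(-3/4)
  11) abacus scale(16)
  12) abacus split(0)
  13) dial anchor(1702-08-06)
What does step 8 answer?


[in] abacus prime x→-5
  -5
[in] dial dayname
  Wednesday
[in] abacus oneover
  -1/5
[in] abacus bump x→50
  249/5
[in] abacus prime x→48
  48
[in] dial monthend
  1840-02-29
[in] abacus tell
  48
[in] dial roll n→73
  1840-05-12
[in] abacus flip
  -48
[in] abacus prime x→-3/4
  -3/4
[in] abacus scale x→16
  -12
[in] abacus split x→0
  ToolError: division by zero
[in] dial anchor d→1702-08-06
  1702-08-06

Answer: 1840-05-12


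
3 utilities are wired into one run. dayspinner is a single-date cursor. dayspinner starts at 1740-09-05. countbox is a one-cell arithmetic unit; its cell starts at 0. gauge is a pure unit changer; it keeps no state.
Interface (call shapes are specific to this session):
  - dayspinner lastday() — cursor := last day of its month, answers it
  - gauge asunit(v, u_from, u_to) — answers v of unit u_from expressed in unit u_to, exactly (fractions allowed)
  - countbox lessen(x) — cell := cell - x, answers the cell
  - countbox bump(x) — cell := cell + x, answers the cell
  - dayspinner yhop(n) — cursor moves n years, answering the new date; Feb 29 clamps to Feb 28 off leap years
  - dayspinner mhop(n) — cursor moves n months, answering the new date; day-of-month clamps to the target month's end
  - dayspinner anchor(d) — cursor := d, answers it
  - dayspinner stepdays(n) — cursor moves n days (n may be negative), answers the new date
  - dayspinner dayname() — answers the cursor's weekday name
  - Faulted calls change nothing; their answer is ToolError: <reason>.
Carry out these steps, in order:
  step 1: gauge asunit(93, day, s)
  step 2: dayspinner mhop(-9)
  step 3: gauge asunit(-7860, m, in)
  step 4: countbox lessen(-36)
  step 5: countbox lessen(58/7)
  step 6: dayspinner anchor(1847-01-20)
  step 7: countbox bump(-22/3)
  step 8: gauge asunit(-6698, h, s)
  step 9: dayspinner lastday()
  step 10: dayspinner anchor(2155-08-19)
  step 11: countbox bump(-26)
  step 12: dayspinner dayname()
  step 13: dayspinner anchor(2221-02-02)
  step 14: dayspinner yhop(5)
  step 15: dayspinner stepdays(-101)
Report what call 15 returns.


~$ gauge asunit v='93' u_from='day' u_to='s'
= 8035200
~$ dayspinner mhop n='-9'
= 1739-12-05
~$ gauge asunit v='-7860' u_from='m' u_to='in'
= -39300000/127
~$ countbox lessen x='-36'
= 36
~$ countbox lessen x='58/7'
= 194/7
~$ dayspinner anchor d='1847-01-20'
= 1847-01-20
~$ countbox bump x='-22/3'
= 428/21
~$ gauge asunit v='-6698' u_from='h' u_to='s'
= -24112800
~$ dayspinner lastday
= 1847-01-31
~$ dayspinner anchor d='2155-08-19'
= 2155-08-19
~$ countbox bump x='-26'
= -118/21
~$ dayspinner dayname
= Tuesday
~$ dayspinner anchor d='2221-02-02'
= 2221-02-02
~$ dayspinner yhop n='5'
= 2226-02-02
~$ dayspinner stepdays n='-101'
= 2225-10-24

Answer: 2225-10-24


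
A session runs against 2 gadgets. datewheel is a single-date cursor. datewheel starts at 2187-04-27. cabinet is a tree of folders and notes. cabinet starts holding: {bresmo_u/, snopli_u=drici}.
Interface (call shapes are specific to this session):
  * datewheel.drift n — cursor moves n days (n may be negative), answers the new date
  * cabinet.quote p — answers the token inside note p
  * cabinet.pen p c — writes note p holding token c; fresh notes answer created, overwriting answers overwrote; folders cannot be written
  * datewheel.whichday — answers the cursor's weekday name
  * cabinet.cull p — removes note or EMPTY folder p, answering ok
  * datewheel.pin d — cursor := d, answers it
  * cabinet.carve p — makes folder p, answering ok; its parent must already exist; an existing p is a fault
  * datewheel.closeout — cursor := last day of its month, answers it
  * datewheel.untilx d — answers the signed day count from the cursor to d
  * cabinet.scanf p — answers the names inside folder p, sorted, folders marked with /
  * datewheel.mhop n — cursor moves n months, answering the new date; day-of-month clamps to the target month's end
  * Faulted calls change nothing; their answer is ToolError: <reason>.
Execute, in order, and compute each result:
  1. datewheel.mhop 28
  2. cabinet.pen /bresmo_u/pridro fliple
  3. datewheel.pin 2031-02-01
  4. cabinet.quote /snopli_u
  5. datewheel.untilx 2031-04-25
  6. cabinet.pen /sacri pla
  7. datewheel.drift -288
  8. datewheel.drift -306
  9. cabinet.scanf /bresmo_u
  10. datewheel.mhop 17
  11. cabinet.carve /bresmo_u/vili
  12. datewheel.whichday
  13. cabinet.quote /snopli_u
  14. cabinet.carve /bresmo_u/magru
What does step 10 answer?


Do: mhop[n='28']
See: 2189-08-27
Do: pen[p='/bresmo_u/pridro'; c='fliple']
See: created
Do: pin[d='2031-02-01']
See: 2031-02-01
Do: quote[p='/snopli_u']
See: drici
Do: untilx[d='2031-04-25']
See: 83
Do: pen[p='/sacri'; c='pla']
See: created
Do: drift[n='-288']
See: 2030-04-19
Do: drift[n='-306']
See: 2029-06-17
Do: scanf[p='/bresmo_u']
See: [pridro]
Do: mhop[n='17']
See: 2030-11-17
Do: carve[p='/bresmo_u/vili']
See: ok
Do: whichday[]
See: Sunday
Do: quote[p='/snopli_u']
See: drici
Do: carve[p='/bresmo_u/magru']
See: ok

Answer: 2030-11-17


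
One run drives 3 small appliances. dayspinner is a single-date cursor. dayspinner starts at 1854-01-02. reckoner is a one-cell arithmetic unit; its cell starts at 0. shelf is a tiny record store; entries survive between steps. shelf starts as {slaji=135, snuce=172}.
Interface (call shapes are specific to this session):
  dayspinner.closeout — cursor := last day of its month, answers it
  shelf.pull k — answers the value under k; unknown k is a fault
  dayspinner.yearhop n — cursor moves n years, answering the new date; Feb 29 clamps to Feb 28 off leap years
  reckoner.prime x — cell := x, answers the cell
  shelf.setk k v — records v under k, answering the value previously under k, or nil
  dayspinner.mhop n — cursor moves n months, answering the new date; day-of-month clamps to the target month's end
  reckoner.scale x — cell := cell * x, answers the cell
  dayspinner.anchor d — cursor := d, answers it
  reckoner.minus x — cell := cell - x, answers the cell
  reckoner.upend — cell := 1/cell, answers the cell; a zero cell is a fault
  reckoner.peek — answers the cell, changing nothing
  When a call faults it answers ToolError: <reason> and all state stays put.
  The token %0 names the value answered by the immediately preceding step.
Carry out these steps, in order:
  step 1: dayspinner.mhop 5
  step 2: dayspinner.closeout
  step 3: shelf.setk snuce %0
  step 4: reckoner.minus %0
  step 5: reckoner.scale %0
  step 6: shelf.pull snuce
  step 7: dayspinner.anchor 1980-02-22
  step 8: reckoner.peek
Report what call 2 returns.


Answer: 1854-06-30

Derivation:
CALL mhop[n→5]
RET  1854-06-02
CALL closeout[]
RET  1854-06-30
CALL setk[k→snuce; v→%0]
RET  172
CALL minus[x→%0]
RET  -172
CALL scale[x→%0]
RET  29584
CALL pull[k→snuce]
RET  1854-06-30
CALL anchor[d→1980-02-22]
RET  1980-02-22
CALL peek[]
RET  29584


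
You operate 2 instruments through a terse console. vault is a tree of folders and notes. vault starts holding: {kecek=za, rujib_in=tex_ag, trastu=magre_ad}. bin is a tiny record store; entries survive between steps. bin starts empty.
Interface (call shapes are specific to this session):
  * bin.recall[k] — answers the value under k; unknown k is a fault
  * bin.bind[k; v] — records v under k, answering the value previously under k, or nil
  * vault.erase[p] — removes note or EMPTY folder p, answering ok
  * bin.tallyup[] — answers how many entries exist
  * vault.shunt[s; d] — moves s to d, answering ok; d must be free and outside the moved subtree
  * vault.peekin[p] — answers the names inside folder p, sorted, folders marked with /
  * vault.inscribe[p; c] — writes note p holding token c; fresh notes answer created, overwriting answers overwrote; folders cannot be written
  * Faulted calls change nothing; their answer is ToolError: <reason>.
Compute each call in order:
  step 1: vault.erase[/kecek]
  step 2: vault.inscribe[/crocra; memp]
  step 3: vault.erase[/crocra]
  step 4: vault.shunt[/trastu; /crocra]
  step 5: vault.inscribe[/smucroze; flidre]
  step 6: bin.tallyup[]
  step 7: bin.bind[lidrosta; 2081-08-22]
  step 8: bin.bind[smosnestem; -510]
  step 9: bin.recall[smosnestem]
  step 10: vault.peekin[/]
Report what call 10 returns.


Answer: [crocra, rujib_in, smucroze]

Derivation:
Act: erase[p='/kecek']
Obs: ok
Act: inscribe[p='/crocra'; c='memp']
Obs: created
Act: erase[p='/crocra']
Obs: ok
Act: shunt[s='/trastu'; d='/crocra']
Obs: ok
Act: inscribe[p='/smucroze'; c='flidre']
Obs: created
Act: tallyup[]
Obs: 0
Act: bind[k='lidrosta'; v='2081-08-22']
Obs: nil
Act: bind[k='smosnestem'; v='-510']
Obs: nil
Act: recall[k='smosnestem']
Obs: -510
Act: peekin[p='/']
Obs: [crocra, rujib_in, smucroze]


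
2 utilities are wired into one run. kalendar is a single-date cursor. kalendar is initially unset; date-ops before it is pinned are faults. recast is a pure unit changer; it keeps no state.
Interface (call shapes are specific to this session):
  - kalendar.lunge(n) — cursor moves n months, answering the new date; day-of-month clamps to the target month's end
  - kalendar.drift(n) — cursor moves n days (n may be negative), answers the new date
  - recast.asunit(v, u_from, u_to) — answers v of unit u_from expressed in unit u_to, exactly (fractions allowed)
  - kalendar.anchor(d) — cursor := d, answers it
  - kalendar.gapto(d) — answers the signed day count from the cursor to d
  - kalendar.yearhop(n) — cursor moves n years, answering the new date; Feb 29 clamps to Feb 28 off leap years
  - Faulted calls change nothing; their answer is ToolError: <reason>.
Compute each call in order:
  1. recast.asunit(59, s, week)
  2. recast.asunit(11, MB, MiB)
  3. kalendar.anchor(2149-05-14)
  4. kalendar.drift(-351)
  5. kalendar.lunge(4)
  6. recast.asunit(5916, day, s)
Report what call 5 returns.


==> asunit(v→59, u_from→s, u_to→week)
<== 59/604800
==> asunit(v→11, u_from→MB, u_to→MiB)
<== 171875/16384
==> anchor(d→2149-05-14)
<== 2149-05-14
==> drift(n→-351)
<== 2148-05-28
==> lunge(n→4)
<== 2148-09-28
==> asunit(v→5916, u_from→day, u_to→s)
<== 511142400

Answer: 2148-09-28


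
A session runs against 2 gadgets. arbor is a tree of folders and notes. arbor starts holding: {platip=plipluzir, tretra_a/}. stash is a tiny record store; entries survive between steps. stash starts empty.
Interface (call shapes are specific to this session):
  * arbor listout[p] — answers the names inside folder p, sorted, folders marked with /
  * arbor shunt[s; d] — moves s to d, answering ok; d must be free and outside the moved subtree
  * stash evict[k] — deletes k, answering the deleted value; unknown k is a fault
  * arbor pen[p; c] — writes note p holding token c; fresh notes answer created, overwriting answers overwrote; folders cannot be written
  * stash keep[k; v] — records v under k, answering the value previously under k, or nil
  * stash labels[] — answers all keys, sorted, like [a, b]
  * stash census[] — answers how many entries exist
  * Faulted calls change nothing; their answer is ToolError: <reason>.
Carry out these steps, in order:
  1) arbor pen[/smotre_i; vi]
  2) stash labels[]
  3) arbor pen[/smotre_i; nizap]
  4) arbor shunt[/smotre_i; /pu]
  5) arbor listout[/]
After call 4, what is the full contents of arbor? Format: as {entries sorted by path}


Step: arbor pen[p→/smotre_i; c→vi]
Result: created
Step: stash labels[]
Result: []
Step: arbor pen[p→/smotre_i; c→nizap]
Result: overwrote
Step: arbor shunt[s→/smotre_i; d→/pu]
Result: ok
Step: arbor listout[p→/]
Result: [platip, pu, tretra_a/]

Answer: {platip=plipluzir, pu=nizap, tretra_a/}


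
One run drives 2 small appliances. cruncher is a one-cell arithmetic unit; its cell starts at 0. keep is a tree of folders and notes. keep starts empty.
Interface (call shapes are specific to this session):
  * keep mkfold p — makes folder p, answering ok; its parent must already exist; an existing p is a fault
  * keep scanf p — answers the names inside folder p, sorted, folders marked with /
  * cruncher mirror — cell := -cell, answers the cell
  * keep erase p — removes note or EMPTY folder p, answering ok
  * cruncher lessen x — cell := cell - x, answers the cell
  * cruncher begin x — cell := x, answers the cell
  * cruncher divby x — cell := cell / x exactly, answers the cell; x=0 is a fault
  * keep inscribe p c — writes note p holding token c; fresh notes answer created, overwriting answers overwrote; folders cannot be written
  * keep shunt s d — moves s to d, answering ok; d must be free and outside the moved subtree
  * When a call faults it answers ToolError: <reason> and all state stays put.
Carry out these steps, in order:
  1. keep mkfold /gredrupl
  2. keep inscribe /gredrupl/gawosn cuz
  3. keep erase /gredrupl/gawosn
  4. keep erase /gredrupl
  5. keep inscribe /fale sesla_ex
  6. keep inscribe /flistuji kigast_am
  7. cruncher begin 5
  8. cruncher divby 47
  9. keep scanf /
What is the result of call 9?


>>> keep mkfold p='/gredrupl'
[out] ok
>>> keep inscribe p='/gredrupl/gawosn' c='cuz'
[out] created
>>> keep erase p='/gredrupl/gawosn'
[out] ok
>>> keep erase p='/gredrupl'
[out] ok
>>> keep inscribe p='/fale' c='sesla_ex'
[out] created
>>> keep inscribe p='/flistuji' c='kigast_am'
[out] created
>>> cruncher begin x='5'
[out] 5
>>> cruncher divby x='47'
[out] 5/47
>>> keep scanf p='/'
[out] [fale, flistuji]

Answer: [fale, flistuji]


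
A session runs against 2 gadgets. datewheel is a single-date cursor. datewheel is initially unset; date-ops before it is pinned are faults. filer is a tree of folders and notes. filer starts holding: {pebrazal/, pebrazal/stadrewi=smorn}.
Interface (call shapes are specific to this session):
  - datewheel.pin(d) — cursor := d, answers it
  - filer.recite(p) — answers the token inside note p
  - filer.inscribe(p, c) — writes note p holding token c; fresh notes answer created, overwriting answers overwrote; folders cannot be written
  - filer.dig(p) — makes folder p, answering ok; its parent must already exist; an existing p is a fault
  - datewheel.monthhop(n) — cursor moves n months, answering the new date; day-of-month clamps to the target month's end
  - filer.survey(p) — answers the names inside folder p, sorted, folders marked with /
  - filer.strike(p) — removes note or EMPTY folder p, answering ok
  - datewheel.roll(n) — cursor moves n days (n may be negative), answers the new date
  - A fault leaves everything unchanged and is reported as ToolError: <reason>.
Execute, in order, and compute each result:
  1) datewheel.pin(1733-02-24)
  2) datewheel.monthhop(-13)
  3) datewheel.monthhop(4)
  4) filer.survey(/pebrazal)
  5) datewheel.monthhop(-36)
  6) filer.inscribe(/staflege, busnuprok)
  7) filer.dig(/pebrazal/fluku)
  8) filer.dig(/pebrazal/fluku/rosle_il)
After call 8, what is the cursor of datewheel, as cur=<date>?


Answer: cur=1729-05-24

Derivation:
==> datewheel.pin(d→1733-02-24)
<== 1733-02-24
==> datewheel.monthhop(n→-13)
<== 1732-01-24
==> datewheel.monthhop(n→4)
<== 1732-05-24
==> filer.survey(p→/pebrazal)
<== [stadrewi]
==> datewheel.monthhop(n→-36)
<== 1729-05-24
==> filer.inscribe(p→/staflege, c→busnuprok)
<== created
==> filer.dig(p→/pebrazal/fluku)
<== ok
==> filer.dig(p→/pebrazal/fluku/rosle_il)
<== ok


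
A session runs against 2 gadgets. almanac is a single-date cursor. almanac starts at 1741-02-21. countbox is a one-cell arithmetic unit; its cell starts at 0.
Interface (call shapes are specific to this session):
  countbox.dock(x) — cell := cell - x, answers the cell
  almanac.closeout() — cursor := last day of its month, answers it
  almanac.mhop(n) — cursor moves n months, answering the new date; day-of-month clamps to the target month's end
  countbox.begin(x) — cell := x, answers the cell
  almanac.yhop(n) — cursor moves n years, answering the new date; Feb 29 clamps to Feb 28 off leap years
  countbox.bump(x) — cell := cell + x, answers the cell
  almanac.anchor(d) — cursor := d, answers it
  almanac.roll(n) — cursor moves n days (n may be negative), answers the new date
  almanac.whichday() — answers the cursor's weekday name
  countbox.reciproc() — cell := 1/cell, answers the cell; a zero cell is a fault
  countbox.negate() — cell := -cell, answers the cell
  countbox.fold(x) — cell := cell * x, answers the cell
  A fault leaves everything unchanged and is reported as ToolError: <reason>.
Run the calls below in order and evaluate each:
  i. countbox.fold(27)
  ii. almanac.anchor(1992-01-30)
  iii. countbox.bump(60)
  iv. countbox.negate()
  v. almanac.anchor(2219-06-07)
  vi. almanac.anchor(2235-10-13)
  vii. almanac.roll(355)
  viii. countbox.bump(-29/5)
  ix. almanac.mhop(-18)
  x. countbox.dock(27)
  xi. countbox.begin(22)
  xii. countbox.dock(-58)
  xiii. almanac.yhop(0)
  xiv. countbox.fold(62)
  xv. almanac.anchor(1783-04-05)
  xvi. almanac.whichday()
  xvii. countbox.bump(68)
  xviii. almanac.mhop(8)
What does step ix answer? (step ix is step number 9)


>> countbox.fold(x=27)
<< 0
>> almanac.anchor(d=1992-01-30)
<< 1992-01-30
>> countbox.bump(x=60)
<< 60
>> countbox.negate()
<< -60
>> almanac.anchor(d=2219-06-07)
<< 2219-06-07
>> almanac.anchor(d=2235-10-13)
<< 2235-10-13
>> almanac.roll(n=355)
<< 2236-10-02
>> countbox.bump(x=-29/5)
<< -329/5
>> almanac.mhop(n=-18)
<< 2235-04-02
>> countbox.dock(x=27)
<< -464/5
>> countbox.begin(x=22)
<< 22
>> countbox.dock(x=-58)
<< 80
>> almanac.yhop(n=0)
<< 2235-04-02
>> countbox.fold(x=62)
<< 4960
>> almanac.anchor(d=1783-04-05)
<< 1783-04-05
>> almanac.whichday()
<< Saturday
>> countbox.bump(x=68)
<< 5028
>> almanac.mhop(n=8)
<< 1783-12-05

Answer: 2235-04-02


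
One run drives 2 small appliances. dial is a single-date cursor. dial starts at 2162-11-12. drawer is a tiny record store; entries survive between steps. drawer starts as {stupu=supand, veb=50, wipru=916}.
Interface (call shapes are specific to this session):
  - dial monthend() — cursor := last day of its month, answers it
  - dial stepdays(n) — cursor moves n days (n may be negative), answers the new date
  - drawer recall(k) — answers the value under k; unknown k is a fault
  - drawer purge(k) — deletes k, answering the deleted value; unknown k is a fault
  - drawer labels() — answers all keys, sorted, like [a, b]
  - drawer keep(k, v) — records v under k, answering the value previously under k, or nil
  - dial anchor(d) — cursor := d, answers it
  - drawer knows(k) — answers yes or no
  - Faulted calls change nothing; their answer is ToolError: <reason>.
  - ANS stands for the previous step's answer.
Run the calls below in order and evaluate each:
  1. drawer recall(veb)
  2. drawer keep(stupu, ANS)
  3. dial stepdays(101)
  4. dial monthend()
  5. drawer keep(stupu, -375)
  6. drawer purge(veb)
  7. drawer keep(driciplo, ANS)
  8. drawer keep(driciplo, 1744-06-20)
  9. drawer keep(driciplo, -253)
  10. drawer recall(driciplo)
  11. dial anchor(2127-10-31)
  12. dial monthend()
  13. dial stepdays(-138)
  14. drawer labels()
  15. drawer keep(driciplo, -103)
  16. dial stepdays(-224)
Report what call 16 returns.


Answer: 2126-11-03

Derivation:
→ drawer recall(k='veb')
← 50
→ drawer keep(k='stupu', v='ANS')
← supand
→ dial stepdays(n='101')
← 2163-02-21
→ dial monthend()
← 2163-02-28
→ drawer keep(k='stupu', v='-375')
← 50
→ drawer purge(k='veb')
← 50
→ drawer keep(k='driciplo', v='ANS')
← nil
→ drawer keep(k='driciplo', v='1744-06-20')
← 50
→ drawer keep(k='driciplo', v='-253')
← 1744-06-20
→ drawer recall(k='driciplo')
← -253
→ dial anchor(d='2127-10-31')
← 2127-10-31
→ dial monthend()
← 2127-10-31
→ dial stepdays(n='-138')
← 2127-06-15
→ drawer labels()
← [driciplo, stupu, wipru]
→ drawer keep(k='driciplo', v='-103')
← -253
→ dial stepdays(n='-224')
← 2126-11-03


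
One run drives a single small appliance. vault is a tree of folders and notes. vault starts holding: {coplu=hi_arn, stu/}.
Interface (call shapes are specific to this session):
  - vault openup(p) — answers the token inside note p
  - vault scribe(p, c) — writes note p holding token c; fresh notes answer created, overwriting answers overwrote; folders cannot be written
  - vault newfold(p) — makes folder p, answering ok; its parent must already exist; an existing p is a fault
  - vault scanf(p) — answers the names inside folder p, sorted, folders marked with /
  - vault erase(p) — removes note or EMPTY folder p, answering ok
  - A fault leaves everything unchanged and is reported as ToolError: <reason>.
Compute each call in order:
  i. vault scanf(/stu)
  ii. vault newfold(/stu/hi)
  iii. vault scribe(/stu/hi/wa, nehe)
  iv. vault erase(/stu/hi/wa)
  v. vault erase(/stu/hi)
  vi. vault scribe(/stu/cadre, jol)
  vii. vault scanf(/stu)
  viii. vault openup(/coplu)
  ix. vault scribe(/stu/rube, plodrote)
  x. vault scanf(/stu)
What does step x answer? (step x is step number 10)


$ vault scanf p→/stu
= []
$ vault newfold p→/stu/hi
= ok
$ vault scribe p→/stu/hi/wa c→nehe
= created
$ vault erase p→/stu/hi/wa
= ok
$ vault erase p→/stu/hi
= ok
$ vault scribe p→/stu/cadre c→jol
= created
$ vault scanf p→/stu
= [cadre]
$ vault openup p→/coplu
= hi_arn
$ vault scribe p→/stu/rube c→plodrote
= created
$ vault scanf p→/stu
= [cadre, rube]

Answer: [cadre, rube]
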